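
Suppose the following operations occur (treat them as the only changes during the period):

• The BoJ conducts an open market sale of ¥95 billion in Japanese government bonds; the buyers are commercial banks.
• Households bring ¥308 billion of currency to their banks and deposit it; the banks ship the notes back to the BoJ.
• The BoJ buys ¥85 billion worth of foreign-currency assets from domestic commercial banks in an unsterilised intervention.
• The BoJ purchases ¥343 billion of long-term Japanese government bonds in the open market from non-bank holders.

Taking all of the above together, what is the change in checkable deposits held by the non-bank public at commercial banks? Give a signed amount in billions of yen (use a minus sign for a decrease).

+¥651 billion

OMO sale (to banks) ¥95 billion: the counterparty is a bank, so public deposits are unchanged → 0.
Currency deposit ¥308 billion: non-bank counterparties' bank balances rise → +¥308B.
FX purchase ¥85 billion: the counterparty is a bank, so public deposits are unchanged → 0.
Asset purchase (from non-banks) ¥343 billion: non-bank counterparties' bank balances rise → +¥343B.
Net: 0 + 308 + 0 + 343 = +¥651 billion.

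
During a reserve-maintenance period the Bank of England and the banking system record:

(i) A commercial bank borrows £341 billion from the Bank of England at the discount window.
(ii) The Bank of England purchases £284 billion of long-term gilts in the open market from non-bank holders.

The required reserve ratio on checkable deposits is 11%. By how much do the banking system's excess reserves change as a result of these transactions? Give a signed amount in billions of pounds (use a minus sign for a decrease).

Discount-window loan £341 billion: reserves +£341B, deposits 0.
Asset purchase (from non-banks) £284 billion: reserves +£284B, deposits +£284B.
Totals: Δreserves = +£625B, Δdeposits = +£284B.
Δrequired reserves = 11% × +£284B = +£31.24B.
Δexcess reserves = Δreserves − Δrequired = +£625B − (+£31.24B) = +£593.76 billion.

+£593.76 billion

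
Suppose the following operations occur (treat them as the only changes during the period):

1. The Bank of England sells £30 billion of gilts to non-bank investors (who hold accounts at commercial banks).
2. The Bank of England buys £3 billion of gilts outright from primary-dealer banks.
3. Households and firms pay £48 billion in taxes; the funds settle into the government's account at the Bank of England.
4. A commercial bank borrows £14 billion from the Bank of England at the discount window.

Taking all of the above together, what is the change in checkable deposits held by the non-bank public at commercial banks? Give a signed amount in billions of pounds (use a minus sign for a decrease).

Bank of England balance sheet:
  Assets:      Securities −£27B, Loans to banks +£14B
  Liabilities: Bank reserves −£61B, Government deposits +£48B
Commercial banking system:
  Assets:      Reserves at CB −£61B, Securities −£3B
  Liabilities: Checkable deposits −£78B, Borrowings from CB +£14B
So the change in checkable deposits held by the non-bank public at commercial banks is -£78 billion.

-£78 billion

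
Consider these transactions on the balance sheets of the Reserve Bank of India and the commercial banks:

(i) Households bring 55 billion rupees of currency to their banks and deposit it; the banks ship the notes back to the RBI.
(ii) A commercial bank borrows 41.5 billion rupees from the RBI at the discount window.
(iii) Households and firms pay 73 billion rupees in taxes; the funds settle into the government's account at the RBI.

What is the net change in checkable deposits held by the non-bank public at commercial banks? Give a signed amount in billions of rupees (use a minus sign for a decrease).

RBI balance sheet:
  Assets:      Loans to banks +41.5B
  Liabilities: Bank reserves +23.5B, Currency in circulation −55B, Government deposits +73B
Commercial banking system:
  Assets:      Reserves at CB +23.5B
  Liabilities: Checkable deposits −18B, Borrowings from CB +41.5B
So the change in checkable deposits held by the non-bank public at commercial banks is -18 billion.

-18 billion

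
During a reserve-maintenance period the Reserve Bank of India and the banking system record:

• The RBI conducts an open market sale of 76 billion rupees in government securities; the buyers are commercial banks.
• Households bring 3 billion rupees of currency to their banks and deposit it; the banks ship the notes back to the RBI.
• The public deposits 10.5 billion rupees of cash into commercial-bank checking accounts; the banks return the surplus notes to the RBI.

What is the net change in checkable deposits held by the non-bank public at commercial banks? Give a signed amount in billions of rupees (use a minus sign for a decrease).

OMO sale (to banks) 76 billion rupees: the counterparty is a bank, so public deposits are unchanged → 0.
Currency deposit 3 billion rupees: non-bank counterparties' bank balances rise → +3B.
Currency deposit 10.5 billion rupees: non-bank counterparties' bank balances rise → +10.5B.
Net: 0 + 3 + 10.5 = +13.5 billion.

+13.5 billion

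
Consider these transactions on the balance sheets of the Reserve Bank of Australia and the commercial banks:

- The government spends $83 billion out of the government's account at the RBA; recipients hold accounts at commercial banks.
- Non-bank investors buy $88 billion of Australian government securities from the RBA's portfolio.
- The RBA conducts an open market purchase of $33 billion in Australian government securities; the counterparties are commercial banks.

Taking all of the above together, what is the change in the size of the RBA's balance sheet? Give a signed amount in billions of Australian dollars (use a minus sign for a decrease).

-$55 billion

Government spending $83 billion: only the composition of liabilities changes → 0.
Asset sale (to non-banks) $88 billion: an RBA asset is shed → −$88B.
OMO purchase (from banks) $33 billion: an RBA asset is acquired → +$33B.
Net: 0 − 88 + 33 = -$55 billion.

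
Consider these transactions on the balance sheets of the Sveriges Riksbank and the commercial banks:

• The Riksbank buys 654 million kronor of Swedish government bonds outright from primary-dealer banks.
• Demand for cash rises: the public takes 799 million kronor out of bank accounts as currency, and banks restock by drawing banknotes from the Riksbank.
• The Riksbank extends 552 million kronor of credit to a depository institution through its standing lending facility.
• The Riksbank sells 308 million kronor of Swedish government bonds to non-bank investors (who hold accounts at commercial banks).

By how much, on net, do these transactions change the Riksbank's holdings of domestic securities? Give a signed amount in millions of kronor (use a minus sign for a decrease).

OMO purchase (from banks) 654 million kronor: securities added to the Riksbank's portfolio → +654M.
Currency withdrawal 799 million kronor: the Riksbank's securities portfolio is untouched → 0.
Discount-window loan 552 million kronor: the Riksbank's securities portfolio is untouched → 0.
Asset sale (to non-banks) 308 million kronor: securities removed from the Riksbank's portfolio → −308M.
Net: 654 + 0 + 0 − 308 = +346 million.

+346 million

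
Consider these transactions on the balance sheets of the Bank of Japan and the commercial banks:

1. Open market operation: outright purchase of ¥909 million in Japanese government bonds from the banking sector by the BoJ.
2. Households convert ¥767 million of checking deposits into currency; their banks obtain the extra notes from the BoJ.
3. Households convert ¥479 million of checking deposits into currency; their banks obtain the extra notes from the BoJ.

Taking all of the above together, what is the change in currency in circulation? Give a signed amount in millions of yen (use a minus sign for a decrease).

OMO purchase (from banks) ¥909 million: no currency enters or leaves circulation → 0.
Currency withdrawal ¥767 million: notes leave the central bank → +¥767M.
Currency withdrawal ¥479 million: notes leave the central bank → +¥479M.
Net: 0 + 767 + 479 = +¥1246 million.

+¥1246 million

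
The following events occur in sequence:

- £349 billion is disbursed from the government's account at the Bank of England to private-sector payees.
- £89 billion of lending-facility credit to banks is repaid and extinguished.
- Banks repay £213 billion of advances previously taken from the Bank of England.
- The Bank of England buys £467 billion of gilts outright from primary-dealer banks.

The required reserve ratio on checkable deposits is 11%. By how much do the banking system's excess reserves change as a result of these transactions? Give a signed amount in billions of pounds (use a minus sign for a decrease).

+£475.61 billion

Government spending £349 billion: reserves +£349B, deposits +£349B.
Discount-window repayment £89 billion: reserves −£89B, deposits 0.
Discount-window repayment £213 billion: reserves −£213B, deposits 0.
OMO purchase (from banks) £467 billion: reserves +£467B, deposits 0.
Totals: Δreserves = +£514B, Δdeposits = +£349B.
Δrequired reserves = 11% × +£349B = +£38.39B.
Δexcess reserves = Δreserves − Δrequired = +£514B − (+£38.39B) = +£475.61 billion.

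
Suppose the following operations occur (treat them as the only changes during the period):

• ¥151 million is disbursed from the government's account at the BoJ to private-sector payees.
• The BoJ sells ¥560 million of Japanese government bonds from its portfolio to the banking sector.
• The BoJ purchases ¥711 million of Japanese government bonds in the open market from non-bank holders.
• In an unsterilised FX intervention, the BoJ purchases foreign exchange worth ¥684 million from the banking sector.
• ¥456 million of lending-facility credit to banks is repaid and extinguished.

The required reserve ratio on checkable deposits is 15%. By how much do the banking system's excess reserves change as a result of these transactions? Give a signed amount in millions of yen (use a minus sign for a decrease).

+¥400.7 million

Government spending ¥151 million: reserves +¥151M, deposits +¥151M.
OMO sale (to banks) ¥560 million: reserves −¥560M, deposits 0.
Asset purchase (from non-banks) ¥711 million: reserves +¥711M, deposits +¥711M.
FX purchase ¥684 million: reserves +¥684M, deposits 0.
Discount-window repayment ¥456 million: reserves −¥456M, deposits 0.
Totals: Δreserves = +¥530M, Δdeposits = +¥862M.
Δrequired reserves = 15% × +¥862M = +¥129.3M.
Δexcess reserves = Δreserves − Δrequired = +¥530M − (+¥129.3M) = +¥400.7 million.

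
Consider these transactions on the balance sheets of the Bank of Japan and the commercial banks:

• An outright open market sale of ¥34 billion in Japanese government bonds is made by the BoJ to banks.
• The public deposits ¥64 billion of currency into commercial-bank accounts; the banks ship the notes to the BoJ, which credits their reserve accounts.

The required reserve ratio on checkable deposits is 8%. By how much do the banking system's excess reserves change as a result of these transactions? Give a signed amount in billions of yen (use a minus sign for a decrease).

+¥24.88 billion

OMO sale (to banks) ¥34 billion: reserves −¥34B, deposits 0.
Currency deposit ¥64 billion: reserves +¥64B, deposits +¥64B.
Totals: Δreserves = +¥30B, Δdeposits = +¥64B.
Δrequired reserves = 8% × +¥64B = +¥5.12B.
Δexcess reserves = Δreserves − Δrequired = +¥30B − (+¥5.12B) = +¥24.88 billion.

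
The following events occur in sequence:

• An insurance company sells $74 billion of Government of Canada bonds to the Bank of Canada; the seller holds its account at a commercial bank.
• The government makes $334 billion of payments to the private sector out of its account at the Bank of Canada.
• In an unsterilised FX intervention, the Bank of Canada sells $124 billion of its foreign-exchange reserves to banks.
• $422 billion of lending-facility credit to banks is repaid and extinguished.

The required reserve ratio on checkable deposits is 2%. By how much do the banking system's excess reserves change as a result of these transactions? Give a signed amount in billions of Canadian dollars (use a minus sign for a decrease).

Asset purchase (from non-banks) $74 billion: reserves +$74B, deposits +$74B.
Government spending $334 billion: reserves +$334B, deposits +$334B.
FX sale $124 billion: reserves −$124B, deposits 0.
Discount-window repayment $422 billion: reserves −$422B, deposits 0.
Totals: Δreserves = −$138B, Δdeposits = +$408B.
Δrequired reserves = 2% × +$408B = +$8.16B.
Δexcess reserves = Δreserves − Δrequired = −$138B − (+$8.16B) = -$146.16 billion.

-$146.16 billion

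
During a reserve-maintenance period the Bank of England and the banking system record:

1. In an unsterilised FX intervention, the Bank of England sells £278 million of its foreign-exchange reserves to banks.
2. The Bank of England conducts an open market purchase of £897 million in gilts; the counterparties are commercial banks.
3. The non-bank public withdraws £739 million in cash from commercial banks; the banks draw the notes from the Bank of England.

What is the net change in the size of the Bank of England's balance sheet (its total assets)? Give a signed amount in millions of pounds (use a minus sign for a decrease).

Bank of England balance sheet:
  Assets:      Securities +£897M, Foreign assets −£278M
  Liabilities: Bank reserves −£120M, Currency in circulation +£739M
Change in total Bank of England assets = +£619 million.

+£619 million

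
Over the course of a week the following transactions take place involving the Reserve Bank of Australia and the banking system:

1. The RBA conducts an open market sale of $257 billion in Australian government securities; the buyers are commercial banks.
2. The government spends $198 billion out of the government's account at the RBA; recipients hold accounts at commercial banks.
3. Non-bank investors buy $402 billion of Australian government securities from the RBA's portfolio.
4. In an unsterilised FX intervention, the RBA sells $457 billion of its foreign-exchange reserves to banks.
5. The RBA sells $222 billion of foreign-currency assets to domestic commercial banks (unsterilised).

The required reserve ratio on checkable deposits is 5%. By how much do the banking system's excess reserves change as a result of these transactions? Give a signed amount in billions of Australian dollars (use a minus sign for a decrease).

-$1129.8 billion

OMO sale (to banks) $257 billion: reserves −$257B, deposits 0.
Government spending $198 billion: reserves +$198B, deposits +$198B.
Asset sale (to non-banks) $402 billion: reserves −$402B, deposits −$402B.
FX sale $457 billion: reserves −$457B, deposits 0.
FX sale $222 billion: reserves −$222B, deposits 0.
Totals: Δreserves = −$1140B, Δdeposits = −$204B.
Δrequired reserves = 5% × −$204B = −$10.2B.
Δexcess reserves = Δreserves − Δrequired = −$1140B − (−$10.2B) = -$1129.8 billion.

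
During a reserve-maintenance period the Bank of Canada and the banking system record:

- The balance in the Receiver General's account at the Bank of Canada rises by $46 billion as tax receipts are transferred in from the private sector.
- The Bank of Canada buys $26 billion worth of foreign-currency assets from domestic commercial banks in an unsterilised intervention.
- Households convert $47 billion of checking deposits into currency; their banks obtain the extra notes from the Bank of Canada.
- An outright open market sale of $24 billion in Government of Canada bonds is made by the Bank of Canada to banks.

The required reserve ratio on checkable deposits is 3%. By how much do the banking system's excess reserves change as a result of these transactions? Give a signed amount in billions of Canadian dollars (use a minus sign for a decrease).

-$88.21 billion

Government account inflow $46 billion: reserves −$46B, deposits −$46B.
FX purchase $26 billion: reserves +$26B, deposits 0.
Currency withdrawal $47 billion: reserves −$47B, deposits −$47B.
OMO sale (to banks) $24 billion: reserves −$24B, deposits 0.
Totals: Δreserves = −$91B, Δdeposits = −$93B.
Δrequired reserves = 3% × −$93B = −$2.79B.
Δexcess reserves = Δreserves − Δrequired = −$91B − (−$2.79B) = -$88.21 billion.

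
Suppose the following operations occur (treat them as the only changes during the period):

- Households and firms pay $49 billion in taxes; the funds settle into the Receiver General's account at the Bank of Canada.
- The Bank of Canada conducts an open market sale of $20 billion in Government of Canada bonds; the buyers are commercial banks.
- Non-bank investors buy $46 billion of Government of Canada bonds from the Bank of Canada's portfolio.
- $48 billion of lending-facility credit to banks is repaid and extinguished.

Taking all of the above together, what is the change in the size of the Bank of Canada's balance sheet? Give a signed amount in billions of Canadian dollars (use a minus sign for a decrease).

-$114 billion

Bank of Canada balance sheet:
  Assets:      Securities −$66B, Loans to banks −$48B
  Liabilities: Bank reserves −$163B, Government deposits +$49B
Commercial banking system:
  Assets:      Reserves at CB −$163B, Securities +$20B
  Liabilities: Checkable deposits −$95B, Borrowings from CB −$48B
Change in total Bank of Canada assets = -$114 billion.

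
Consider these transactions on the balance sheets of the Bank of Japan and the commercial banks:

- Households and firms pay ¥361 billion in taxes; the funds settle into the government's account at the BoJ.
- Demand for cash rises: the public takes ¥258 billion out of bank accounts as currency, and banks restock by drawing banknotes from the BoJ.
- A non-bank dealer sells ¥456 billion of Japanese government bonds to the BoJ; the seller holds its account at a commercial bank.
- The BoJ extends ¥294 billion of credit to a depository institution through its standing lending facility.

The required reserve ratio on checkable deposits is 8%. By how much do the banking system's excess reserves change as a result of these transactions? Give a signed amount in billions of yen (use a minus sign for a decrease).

Government account inflow ¥361 billion: reserves −¥361B, deposits −¥361B.
Currency withdrawal ¥258 billion: reserves −¥258B, deposits −¥258B.
Asset purchase (from non-banks) ¥456 billion: reserves +¥456B, deposits +¥456B.
Discount-window loan ¥294 billion: reserves +¥294B, deposits 0.
Totals: Δreserves = +¥131B, Δdeposits = −¥163B.
Δrequired reserves = 8% × −¥163B = −¥13.04B.
Δexcess reserves = Δreserves − Δrequired = +¥131B − (−¥13.04B) = +¥144.04 billion.

+¥144.04 billion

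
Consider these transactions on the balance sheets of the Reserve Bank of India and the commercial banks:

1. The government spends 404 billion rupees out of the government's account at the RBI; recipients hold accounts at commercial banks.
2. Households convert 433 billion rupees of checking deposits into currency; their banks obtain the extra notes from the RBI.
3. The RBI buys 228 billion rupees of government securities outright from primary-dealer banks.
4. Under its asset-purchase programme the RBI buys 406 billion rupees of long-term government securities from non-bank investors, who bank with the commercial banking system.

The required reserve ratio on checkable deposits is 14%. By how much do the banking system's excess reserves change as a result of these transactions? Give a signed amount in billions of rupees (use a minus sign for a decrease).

+552.22 billion

Government spending 404 billion rupees: reserves +404B, deposits +404B.
Currency withdrawal 433 billion rupees: reserves −433B, deposits −433B.
OMO purchase (from banks) 228 billion rupees: reserves +228B, deposits 0.
Asset purchase (from non-banks) 406 billion rupees: reserves +406B, deposits +406B.
Totals: Δreserves = +605B, Δdeposits = +377B.
Δrequired reserves = 14% × +377B = +52.78B.
Δexcess reserves = Δreserves − Δrequired = +605B − (+52.78B) = +552.22 billion.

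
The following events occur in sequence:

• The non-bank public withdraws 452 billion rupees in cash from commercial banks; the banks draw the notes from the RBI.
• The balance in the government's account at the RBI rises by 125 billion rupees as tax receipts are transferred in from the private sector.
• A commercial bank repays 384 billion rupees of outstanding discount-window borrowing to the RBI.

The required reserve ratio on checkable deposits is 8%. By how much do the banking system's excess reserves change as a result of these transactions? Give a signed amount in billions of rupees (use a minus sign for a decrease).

-914.84 billion

Currency withdrawal 452 billion rupees: reserves −452B, deposits −452B.
Government account inflow 125 billion rupees: reserves −125B, deposits −125B.
Discount-window repayment 384 billion rupees: reserves −384B, deposits 0.
Totals: Δreserves = −961B, Δdeposits = −577B.
Δrequired reserves = 8% × −577B = −46.16B.
Δexcess reserves = Δreserves − Δrequired = −961B − (−46.16B) = -914.84 billion.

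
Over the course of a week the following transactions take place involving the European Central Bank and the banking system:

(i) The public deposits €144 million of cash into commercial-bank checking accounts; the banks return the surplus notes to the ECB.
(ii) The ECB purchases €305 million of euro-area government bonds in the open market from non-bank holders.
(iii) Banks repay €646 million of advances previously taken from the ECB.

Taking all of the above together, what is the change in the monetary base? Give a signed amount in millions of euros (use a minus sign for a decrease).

Currency deposit €144 million: just a shift between currency and reserves — both are base money → 0.
Asset purchase (from non-banks) €305 million: ECB balance sheet expands → +€305M.
Discount-window repayment €646 million: ECB balance sheet contracts → −€646M.
Net: 0 + 305 − 646 = -€341 million.

-€341 million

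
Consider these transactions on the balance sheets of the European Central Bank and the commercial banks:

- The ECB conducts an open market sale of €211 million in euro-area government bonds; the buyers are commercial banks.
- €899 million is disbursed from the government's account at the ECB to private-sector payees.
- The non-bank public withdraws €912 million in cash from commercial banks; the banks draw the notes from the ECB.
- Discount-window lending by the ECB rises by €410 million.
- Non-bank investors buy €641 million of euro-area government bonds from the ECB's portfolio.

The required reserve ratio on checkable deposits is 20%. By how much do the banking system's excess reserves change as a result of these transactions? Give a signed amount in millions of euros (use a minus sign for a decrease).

OMO sale (to banks) €211 million: reserves −€211M, deposits 0.
Government spending €899 million: reserves +€899M, deposits +€899M.
Currency withdrawal €912 million: reserves −€912M, deposits −€912M.
Discount-window loan €410 million: reserves +€410M, deposits 0.
Asset sale (to non-banks) €641 million: reserves −€641M, deposits −€641M.
Totals: Δreserves = −€455M, Δdeposits = −€654M.
Δrequired reserves = 20% × −€654M = −€130.8M.
Δexcess reserves = Δreserves − Δrequired = −€455M − (−€130.8M) = -€324.2 million.

-€324.2 million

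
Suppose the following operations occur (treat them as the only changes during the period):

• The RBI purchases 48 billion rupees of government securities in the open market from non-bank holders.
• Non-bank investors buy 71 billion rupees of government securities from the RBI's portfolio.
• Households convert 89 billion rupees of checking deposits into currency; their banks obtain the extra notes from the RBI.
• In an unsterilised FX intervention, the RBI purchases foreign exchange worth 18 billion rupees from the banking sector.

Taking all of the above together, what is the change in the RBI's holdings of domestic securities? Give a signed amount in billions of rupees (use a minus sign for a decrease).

RBI balance sheet:
  Assets:      Securities −23B, Foreign assets +18B
  Liabilities: Bank reserves −94B, Currency in circulation +89B
Commercial banking system:
  Assets:      Reserves at CB −94B, Foreign assets −18B
  Liabilities: Checkable deposits −112B
So the change in the RBI's holdings of domestic securities is -23 billion.

-23 billion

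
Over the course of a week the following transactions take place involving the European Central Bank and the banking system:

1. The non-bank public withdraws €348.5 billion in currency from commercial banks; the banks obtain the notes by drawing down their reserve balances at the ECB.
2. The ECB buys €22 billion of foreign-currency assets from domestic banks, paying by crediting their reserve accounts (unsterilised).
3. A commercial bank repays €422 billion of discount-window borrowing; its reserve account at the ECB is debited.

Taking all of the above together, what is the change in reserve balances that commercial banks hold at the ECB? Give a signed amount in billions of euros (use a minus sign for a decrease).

-€748.5 billion

ECB balance sheet:
  Assets:      Loans to banks −€422B, Foreign assets +€22B
  Liabilities: Bank reserves −€748.5B, Currency in circulation +€348.5B
Commercial banking system:
  Assets:      Reserves at CB −€748.5B, Foreign assets −€22B
  Liabilities: Checkable deposits −€348.5B, Borrowings from CB −€422B
So the change in reserve balances that commercial banks hold at the ECB is -€748.5 billion.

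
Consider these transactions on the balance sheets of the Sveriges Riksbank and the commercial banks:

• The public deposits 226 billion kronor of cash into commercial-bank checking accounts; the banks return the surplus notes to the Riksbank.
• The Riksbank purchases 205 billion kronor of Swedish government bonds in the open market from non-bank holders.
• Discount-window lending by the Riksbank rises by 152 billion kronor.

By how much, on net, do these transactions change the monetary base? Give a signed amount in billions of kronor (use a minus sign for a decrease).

+357 billion

Riksbank balance sheet:
  Assets:      Securities +205B, Loans to banks +152B
  Liabilities: Bank reserves +583B, Currency in circulation −226B
Commercial banking system:
  Assets:      Reserves at CB +583B
  Liabilities: Checkable deposits +431B, Borrowings from CB +152B
Monetary base = currency + reserves: −226B + (+583B) = +357 billion.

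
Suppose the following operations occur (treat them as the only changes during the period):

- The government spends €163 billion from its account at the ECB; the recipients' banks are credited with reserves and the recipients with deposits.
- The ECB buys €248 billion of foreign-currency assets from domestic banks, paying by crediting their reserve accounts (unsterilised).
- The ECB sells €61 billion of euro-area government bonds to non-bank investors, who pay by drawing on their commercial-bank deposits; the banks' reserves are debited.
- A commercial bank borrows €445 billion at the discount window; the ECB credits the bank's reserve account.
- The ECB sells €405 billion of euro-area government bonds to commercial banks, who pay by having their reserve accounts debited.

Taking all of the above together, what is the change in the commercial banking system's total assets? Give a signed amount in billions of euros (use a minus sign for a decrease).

+€547 billion

ECB balance sheet:
  Assets:      Securities −€466B, Loans to banks +€445B, Foreign assets +€248B
  Liabilities: Bank reserves +€390B, Government deposits −€163B
Commercial banking system:
  Assets:      Reserves at CB +€390B, Securities +€405B, Foreign assets −€248B
  Liabilities: Checkable deposits +€102B, Borrowings from CB +€445B
Change in total bank assets = +€547 billion.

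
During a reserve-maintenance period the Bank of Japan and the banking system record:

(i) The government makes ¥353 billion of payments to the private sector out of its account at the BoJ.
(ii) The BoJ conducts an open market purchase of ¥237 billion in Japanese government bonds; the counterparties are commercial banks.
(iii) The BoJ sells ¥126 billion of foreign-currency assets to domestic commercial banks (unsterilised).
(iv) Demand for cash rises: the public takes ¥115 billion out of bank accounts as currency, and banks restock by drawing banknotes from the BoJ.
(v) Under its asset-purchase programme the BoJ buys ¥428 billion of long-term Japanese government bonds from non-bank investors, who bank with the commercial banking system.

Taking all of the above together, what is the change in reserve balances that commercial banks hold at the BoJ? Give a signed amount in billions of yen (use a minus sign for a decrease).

BoJ balance sheet:
  Assets:      Securities +¥665B, Foreign assets −¥126B
  Liabilities: Bank reserves +¥777B, Currency in circulation +¥115B, Government deposits −¥353B
Commercial banking system:
  Assets:      Reserves at CB +¥777B, Securities −¥237B, Foreign assets +¥126B
  Liabilities: Checkable deposits +¥666B
So the change in reserve balances that commercial banks hold at the BoJ is +¥777 billion.

+¥777 billion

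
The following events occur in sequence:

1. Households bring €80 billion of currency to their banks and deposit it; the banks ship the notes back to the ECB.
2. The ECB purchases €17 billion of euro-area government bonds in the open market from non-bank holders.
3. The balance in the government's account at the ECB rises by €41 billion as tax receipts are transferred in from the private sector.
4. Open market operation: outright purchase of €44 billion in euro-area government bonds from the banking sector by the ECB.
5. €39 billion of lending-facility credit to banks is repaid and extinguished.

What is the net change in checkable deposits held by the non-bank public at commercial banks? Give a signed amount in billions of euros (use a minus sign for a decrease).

Currency deposit €80 billion: non-bank counterparties' bank balances rise → +€80B.
Asset purchase (from non-banks) €17 billion: non-bank counterparties' bank balances rise → +€17B.
Government account inflow €41 billion: non-bank counterparties' bank balances fall → −€41B.
OMO purchase (from banks) €44 billion: the counterparty is a bank, so public deposits are unchanged → 0.
Discount-window repayment €39 billion: the counterparty is a bank, so public deposits are unchanged → 0.
Net: 80 + 17 − 41 + 0 + 0 = +€56 billion.

+€56 billion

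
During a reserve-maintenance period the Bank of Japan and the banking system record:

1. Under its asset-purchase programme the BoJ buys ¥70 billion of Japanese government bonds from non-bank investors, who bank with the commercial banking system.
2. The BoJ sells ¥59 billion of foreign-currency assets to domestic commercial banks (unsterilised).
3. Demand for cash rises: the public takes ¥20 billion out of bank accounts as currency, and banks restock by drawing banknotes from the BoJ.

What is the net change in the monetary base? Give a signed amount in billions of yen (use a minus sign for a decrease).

+¥11 billion

Asset purchase (from non-banks) ¥70 billion: BoJ balance sheet expands → +¥70B.
FX sale ¥59 billion: BoJ balance sheet contracts → −¥59B.
Currency withdrawal ¥20 billion: just a shift between currency and reserves — both are base money → 0.
Net: 70 − 59 + 0 = +¥11 billion.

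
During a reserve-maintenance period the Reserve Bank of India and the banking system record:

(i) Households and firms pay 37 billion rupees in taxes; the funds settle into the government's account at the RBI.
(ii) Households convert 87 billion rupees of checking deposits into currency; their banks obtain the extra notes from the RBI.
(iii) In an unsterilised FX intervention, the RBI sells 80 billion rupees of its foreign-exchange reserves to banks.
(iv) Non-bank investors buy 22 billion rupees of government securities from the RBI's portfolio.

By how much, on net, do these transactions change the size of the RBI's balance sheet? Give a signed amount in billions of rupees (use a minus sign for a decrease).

-102 billion

Government account inflow 37 billion rupees: only the composition of liabilities changes → 0.
Currency withdrawal 87 billion rupees: only the composition of liabilities changes → 0.
FX sale 80 billion rupees: an RBI asset is shed → −80B.
Asset sale (to non-banks) 22 billion rupees: an RBI asset is shed → −22B.
Net: 0 + 0 − 80 − 22 = -102 billion.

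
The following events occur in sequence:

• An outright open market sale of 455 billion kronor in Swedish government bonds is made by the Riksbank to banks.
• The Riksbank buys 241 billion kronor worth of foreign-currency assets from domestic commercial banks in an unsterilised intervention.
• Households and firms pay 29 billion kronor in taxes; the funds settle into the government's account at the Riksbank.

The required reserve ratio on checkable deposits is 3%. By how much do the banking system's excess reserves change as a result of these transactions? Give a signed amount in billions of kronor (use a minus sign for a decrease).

OMO sale (to banks) 455 billion kronor: reserves −455B, deposits 0.
FX purchase 241 billion kronor: reserves +241B, deposits 0.
Government account inflow 29 billion kronor: reserves −29B, deposits −29B.
Totals: Δreserves = −243B, Δdeposits = −29B.
Δrequired reserves = 3% × −29B = −0.87B.
Δexcess reserves = Δreserves − Δrequired = −243B − (−0.87B) = -242.13 billion.

-242.13 billion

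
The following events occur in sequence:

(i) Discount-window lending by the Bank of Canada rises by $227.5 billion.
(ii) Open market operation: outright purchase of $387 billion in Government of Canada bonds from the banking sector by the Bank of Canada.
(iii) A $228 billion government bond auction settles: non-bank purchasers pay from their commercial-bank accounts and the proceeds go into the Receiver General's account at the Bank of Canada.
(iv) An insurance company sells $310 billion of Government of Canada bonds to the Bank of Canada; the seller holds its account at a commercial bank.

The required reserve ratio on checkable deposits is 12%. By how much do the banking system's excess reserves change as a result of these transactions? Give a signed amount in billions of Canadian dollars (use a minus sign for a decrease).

+$686.66 billion

Discount-window loan $227.5 billion: reserves +$227.5B, deposits 0.
OMO purchase (from banks) $387 billion: reserves +$387B, deposits 0.
Government account inflow $228 billion: reserves −$228B, deposits −$228B.
Asset purchase (from non-banks) $310 billion: reserves +$310B, deposits +$310B.
Totals: Δreserves = +$696.5B, Δdeposits = +$82B.
Δrequired reserves = 12% × +$82B = +$9.84B.
Δexcess reserves = Δreserves − Δrequired = +$696.5B − (+$9.84B) = +$686.66 billion.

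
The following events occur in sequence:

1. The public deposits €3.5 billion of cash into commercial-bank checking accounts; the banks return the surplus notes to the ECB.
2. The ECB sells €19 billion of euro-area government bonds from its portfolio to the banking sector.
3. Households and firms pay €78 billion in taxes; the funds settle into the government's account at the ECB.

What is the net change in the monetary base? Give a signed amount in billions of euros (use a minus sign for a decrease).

ECB balance sheet:
  Assets:      Securities −€19B
  Liabilities: Bank reserves −€93.5B, Currency in circulation −€3.5B, Government deposits +€78B
Monetary base = currency + reserves: −€3.5B + (−€93.5B) = -€97 billion.

-€97 billion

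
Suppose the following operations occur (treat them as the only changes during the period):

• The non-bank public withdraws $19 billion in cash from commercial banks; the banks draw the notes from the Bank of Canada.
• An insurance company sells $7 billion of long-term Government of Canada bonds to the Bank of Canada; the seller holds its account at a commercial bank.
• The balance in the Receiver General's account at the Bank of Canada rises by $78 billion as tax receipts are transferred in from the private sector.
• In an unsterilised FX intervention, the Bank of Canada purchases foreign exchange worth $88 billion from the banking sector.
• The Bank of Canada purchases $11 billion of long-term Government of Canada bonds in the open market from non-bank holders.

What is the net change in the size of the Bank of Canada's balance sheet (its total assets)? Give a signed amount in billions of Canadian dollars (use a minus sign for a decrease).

Bank of Canada balance sheet:
  Assets:      Securities +$18B, Foreign assets +$88B
  Liabilities: Bank reserves +$9B, Currency in circulation +$19B, Government deposits +$78B
Change in total Bank of Canada assets = +$106 billion.

+$106 billion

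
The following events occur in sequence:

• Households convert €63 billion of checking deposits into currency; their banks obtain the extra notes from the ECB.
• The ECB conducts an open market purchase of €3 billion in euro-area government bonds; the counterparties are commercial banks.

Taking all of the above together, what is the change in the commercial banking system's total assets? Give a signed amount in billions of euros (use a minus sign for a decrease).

Currency withdrawal €63 billion: bank balance sheets shrink → −€63B.
OMO purchase (from banks) €3 billion: just an asset swap on bank balance sheets → 0.
Net: −63 + 0 = -€63 billion.

-€63 billion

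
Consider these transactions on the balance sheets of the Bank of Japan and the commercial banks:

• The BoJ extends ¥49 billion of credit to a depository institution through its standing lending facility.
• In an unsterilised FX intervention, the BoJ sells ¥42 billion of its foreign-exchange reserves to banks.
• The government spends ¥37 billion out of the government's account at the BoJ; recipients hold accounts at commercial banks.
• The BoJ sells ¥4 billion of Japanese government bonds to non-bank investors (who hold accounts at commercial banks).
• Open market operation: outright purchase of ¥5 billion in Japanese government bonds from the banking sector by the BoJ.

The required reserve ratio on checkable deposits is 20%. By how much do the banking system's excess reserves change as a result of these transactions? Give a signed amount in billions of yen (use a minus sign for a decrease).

Discount-window loan ¥49 billion: reserves +¥49B, deposits 0.
FX sale ¥42 billion: reserves −¥42B, deposits 0.
Government spending ¥37 billion: reserves +¥37B, deposits +¥37B.
Asset sale (to non-banks) ¥4 billion: reserves −¥4B, deposits −¥4B.
OMO purchase (from banks) ¥5 billion: reserves +¥5B, deposits 0.
Totals: Δreserves = +¥45B, Δdeposits = +¥33B.
Δrequired reserves = 20% × +¥33B = +¥6.6B.
Δexcess reserves = Δreserves − Δrequired = +¥45B − (+¥6.6B) = +¥38.4 billion.

+¥38.4 billion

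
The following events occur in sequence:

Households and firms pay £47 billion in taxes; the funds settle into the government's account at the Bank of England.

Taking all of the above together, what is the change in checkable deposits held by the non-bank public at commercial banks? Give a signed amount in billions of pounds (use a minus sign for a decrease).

Government account inflow £47 billion: non-bank counterparties' bank balances fall → −£47B.

-£47 billion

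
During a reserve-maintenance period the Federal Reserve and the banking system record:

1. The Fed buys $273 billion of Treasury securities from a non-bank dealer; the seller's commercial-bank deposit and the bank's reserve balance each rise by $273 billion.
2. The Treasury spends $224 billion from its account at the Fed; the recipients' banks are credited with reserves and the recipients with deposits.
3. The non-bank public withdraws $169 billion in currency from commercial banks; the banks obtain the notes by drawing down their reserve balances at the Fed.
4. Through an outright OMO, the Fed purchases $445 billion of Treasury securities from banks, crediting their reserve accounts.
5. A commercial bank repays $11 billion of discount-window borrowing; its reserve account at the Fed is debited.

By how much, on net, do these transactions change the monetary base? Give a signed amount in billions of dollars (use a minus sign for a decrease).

Asset purchase (from non-banks) $273 billion: Fed balance sheet expands → +$273B.
Government spending $224 billion: a non-base liability converts back to reserves → +$224B.
Currency withdrawal $169 billion: just a shift between currency and reserves — both are base money → 0.
OMO purchase (from banks) $445 billion: Fed balance sheet expands → +$445B.
Discount-window repayment $11 billion: Fed balance sheet contracts → −$11B.
Net: 273 + 224 + 0 + 445 − 11 = +$931 billion.

+$931 billion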